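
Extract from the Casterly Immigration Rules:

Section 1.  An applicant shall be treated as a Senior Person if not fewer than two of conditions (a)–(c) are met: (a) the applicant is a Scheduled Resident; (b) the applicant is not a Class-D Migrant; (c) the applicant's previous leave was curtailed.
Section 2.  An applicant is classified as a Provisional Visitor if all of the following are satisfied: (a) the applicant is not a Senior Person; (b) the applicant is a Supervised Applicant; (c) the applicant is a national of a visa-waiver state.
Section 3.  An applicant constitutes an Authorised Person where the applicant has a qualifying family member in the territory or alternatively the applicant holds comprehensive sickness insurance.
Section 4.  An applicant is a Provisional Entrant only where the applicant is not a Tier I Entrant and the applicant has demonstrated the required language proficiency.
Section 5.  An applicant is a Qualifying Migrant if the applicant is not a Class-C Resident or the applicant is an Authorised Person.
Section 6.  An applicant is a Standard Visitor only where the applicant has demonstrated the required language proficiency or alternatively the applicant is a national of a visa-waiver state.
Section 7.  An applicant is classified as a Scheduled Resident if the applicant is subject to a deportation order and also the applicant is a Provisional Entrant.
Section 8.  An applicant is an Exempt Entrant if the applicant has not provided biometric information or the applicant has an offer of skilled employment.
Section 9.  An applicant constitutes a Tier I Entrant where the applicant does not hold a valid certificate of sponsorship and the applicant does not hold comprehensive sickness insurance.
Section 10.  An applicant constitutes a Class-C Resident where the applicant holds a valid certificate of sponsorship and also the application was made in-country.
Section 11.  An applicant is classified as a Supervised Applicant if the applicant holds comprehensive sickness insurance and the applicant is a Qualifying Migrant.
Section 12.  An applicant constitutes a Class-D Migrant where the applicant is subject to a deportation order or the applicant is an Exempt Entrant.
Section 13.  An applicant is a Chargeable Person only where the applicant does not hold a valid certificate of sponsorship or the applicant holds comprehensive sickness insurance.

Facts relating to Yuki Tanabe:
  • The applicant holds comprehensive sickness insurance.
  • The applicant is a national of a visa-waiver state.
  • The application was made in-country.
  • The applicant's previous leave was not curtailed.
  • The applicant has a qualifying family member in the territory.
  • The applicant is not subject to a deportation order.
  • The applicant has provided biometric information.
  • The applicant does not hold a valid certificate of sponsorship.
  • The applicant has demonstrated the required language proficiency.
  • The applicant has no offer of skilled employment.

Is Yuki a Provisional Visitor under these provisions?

section 9 — Tier I Entrant: [the applicant does not hold a valid certificate of sponsorship? yes] AND [the applicant does not hold comprehensive sickness insurance? no] → not satisfied.
section 4 — Provisional Entrant: [not a Tier I Entrant (section 9)? yes] AND [the applicant has demonstrated the required language proficiency? yes] → satisfied.
section 7 — Scheduled Resident: [the applicant is subject to a deportation order? no] AND [Provisional Entrant (section 4)? yes] → not satisfied.
section 8 — Exempt Entrant: [the applicant has not provided biometric information? no] OR [the applicant has an offer of skilled employment? no] → not satisfied.
section 12 — Class-D Migrant: [the applicant is subject to a deportation order? no] OR [Exempt Entrant (section 8)? no] → not satisfied.
section 1 — Senior Person: Scheduled Resident (section 7)? no; not a Class-D Migrant (section 12)? yes; the applicant's previous leave was curtailed? no — 1 of 3 hold (need ≥2) → not satisfied.
section 10 — Class-C Resident: [the applicant holds a valid certificate of sponsorship? no] AND [the application was made in-country? yes] → not satisfied.
section 3 — Authorised Person: [the applicant has a qualifying family member in the territory? yes] OR [the applicant holds comprehensive sickness insurance? yes] → satisfied.
section 5 — Qualifying Migrant: [not a Class-C Resident (section 10)? yes] OR [Authorised Person (section 3)? yes] → satisfied.
section 11 — Supervised Applicant: [the applicant holds comprehensive sickness insurance? yes] AND [Qualifying Migrant (section 5)? yes] → satisfied.
section 2 — Provisional Visitor: [not a Senior Person (section 1)? yes] AND [Supervised Applicant (section 11)? yes] AND [the applicant is a national of a visa-waiver state? yes] → satisfied.

Yes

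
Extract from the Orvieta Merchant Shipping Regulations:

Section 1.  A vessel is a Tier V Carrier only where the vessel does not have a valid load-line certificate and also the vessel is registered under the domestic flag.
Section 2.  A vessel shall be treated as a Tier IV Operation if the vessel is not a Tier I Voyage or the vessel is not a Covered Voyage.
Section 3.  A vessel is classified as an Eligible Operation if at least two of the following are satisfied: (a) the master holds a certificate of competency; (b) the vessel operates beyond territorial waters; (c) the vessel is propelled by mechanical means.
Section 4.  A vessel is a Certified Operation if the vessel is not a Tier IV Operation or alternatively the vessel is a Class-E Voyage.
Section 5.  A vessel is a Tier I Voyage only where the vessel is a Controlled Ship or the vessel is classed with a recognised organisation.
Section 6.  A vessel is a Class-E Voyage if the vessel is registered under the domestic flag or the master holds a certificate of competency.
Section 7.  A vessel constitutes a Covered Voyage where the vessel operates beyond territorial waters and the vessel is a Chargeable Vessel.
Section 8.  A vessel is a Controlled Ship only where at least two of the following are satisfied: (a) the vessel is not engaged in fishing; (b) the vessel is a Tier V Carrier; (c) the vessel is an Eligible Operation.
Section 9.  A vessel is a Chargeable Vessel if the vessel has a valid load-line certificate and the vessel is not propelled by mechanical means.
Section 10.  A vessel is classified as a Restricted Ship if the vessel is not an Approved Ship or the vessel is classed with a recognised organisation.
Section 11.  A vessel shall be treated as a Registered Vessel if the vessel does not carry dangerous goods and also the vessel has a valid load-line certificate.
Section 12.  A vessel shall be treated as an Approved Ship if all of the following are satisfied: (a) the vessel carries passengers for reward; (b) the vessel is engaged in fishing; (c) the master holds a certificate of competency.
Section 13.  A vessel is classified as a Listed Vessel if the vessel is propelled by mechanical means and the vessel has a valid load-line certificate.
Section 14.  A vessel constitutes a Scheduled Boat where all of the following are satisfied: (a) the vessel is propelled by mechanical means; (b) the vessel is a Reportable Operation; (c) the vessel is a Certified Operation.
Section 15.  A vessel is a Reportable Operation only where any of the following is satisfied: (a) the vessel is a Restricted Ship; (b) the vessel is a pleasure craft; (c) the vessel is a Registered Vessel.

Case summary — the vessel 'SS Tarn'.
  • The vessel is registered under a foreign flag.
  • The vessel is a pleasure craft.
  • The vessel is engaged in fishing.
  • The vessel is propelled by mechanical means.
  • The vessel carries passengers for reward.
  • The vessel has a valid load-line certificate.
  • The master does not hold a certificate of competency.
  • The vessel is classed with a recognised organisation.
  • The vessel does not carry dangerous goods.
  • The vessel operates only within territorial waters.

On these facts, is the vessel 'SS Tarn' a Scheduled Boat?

Under section 12: the vessel carries passengers for reward? yes; and the vessel is engaged in fishing? yes; and the master holds a certificate of competency? no. So the vessel is not an Approved Ship.
Under section 10: not an Approved Ship (section 12)? yes; or the vessel is classed with a recognised organisation? yes. So the vessel is a Restricted Ship.
Under section 11: the vessel does not carry dangerous goods? yes; and the vessel has a valid load-line certificate? yes. So the vessel is a Registered Vessel.
Under section 15: Restricted Ship (section 10)? yes; or the vessel is a pleasure craft? yes; or Registered Vessel (section 11)? yes. So the vessel is a Reportable Operation.
Under section 1: the vessel does not have a valid load-line certificate? no; and the vessel is registered under the domestic flag? no. So the vessel is not a Tier V Carrier.
Under section 3: the master holds a certificate of competency? no; the vessel operates beyond territorial waters? no; the vessel is propelled by mechanical means? yes — 1 of 3 hold (need ≥2) → not satisfied.
Under section 8: the vessel is not engaged in fishing? no; Tier V Carrier (section 1)? no; Eligible Operation (section 3)? no — 0 of 3 hold (need ≥2) → not satisfied.
Under section 5: Controlled Ship (section 8)? no; or the vessel is classed with a recognised organisation? yes. So the vessel is a Tier I Voyage.
Under section 9: the vessel has a valid load-line certificate? yes; and the vessel is not propelled by mechanical means? no. So the vessel is not a Chargeable Vessel.
Under section 7: the vessel operates beyond territorial waters? no; and Chargeable Vessel (section 9)? no. So the vessel is not a Covered Voyage.
Under section 2: not a Tier I Voyage (section 5)? no; or not a Covered Voyage (section 7)? yes. So the vessel is a Tier IV Operation.
Under section 6: the vessel is registered under the domestic flag? no; or the master holds a certificate of competency? no. So the vessel is not a Class-E Voyage.
Under section 4: not a Tier IV Operation (section 2)? no; or Class-E Voyage (section 6)? no. So the vessel is not a Certified Operation.
Under section 14: the vessel is propelled by mechanical means? yes; and Reportable Operation (section 15)? yes; and Certified Operation (section 4)? no. So the vessel is not a Scheduled Boat.

No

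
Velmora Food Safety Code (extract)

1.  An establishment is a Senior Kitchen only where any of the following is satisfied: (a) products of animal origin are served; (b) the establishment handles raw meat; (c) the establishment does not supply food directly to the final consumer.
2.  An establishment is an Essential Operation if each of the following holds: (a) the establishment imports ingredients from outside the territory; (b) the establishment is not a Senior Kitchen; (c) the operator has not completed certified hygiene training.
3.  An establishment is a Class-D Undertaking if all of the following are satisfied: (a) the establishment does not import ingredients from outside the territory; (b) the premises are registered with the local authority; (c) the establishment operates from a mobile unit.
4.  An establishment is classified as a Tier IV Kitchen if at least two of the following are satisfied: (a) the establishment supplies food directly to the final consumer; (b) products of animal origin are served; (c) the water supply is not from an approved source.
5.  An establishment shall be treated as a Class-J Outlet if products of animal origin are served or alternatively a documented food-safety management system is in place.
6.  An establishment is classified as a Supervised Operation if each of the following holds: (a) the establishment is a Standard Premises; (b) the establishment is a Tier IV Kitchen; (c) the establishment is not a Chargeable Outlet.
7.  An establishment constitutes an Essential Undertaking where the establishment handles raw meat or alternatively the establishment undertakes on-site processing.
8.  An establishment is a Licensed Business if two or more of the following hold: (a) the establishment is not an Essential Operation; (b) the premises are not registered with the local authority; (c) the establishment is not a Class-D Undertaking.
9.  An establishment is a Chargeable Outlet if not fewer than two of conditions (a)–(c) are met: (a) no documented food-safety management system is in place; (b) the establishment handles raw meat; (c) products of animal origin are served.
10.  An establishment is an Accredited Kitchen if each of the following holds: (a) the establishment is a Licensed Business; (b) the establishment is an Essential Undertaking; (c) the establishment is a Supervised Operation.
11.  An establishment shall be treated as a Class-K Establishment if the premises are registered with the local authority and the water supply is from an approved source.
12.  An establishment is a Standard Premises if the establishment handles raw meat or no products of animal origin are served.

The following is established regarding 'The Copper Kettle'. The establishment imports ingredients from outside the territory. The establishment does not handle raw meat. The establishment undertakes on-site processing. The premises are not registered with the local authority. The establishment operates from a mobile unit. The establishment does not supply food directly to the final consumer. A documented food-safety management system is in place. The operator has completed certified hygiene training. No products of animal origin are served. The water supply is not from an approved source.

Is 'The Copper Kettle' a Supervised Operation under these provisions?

No

paragraph 12 — Standard Premises: [the establishment handles raw meat? no] OR [no products of animal origin are served? yes] → satisfied.
paragraph 4 — Tier IV Kitchen: the establishment supplies food directly to the final consumer? no; products of animal origin are served? no; the water supply is not from an approved source? yes — 1 of 3 hold (need ≥2) → not satisfied.
paragraph 9 — Chargeable Outlet: no documented food-safety management system is in place? no; the establishment handles raw meat? no; products of animal origin are served? no — 0 of 3 hold (need ≥2) → not satisfied.
paragraph 6 — Supervised Operation: [Standard Premises (paragraph 12)? yes] AND [Tier IV Kitchen (paragraph 4)? no] AND [not a Chargeable Outlet (paragraph 9)? yes] → not satisfied.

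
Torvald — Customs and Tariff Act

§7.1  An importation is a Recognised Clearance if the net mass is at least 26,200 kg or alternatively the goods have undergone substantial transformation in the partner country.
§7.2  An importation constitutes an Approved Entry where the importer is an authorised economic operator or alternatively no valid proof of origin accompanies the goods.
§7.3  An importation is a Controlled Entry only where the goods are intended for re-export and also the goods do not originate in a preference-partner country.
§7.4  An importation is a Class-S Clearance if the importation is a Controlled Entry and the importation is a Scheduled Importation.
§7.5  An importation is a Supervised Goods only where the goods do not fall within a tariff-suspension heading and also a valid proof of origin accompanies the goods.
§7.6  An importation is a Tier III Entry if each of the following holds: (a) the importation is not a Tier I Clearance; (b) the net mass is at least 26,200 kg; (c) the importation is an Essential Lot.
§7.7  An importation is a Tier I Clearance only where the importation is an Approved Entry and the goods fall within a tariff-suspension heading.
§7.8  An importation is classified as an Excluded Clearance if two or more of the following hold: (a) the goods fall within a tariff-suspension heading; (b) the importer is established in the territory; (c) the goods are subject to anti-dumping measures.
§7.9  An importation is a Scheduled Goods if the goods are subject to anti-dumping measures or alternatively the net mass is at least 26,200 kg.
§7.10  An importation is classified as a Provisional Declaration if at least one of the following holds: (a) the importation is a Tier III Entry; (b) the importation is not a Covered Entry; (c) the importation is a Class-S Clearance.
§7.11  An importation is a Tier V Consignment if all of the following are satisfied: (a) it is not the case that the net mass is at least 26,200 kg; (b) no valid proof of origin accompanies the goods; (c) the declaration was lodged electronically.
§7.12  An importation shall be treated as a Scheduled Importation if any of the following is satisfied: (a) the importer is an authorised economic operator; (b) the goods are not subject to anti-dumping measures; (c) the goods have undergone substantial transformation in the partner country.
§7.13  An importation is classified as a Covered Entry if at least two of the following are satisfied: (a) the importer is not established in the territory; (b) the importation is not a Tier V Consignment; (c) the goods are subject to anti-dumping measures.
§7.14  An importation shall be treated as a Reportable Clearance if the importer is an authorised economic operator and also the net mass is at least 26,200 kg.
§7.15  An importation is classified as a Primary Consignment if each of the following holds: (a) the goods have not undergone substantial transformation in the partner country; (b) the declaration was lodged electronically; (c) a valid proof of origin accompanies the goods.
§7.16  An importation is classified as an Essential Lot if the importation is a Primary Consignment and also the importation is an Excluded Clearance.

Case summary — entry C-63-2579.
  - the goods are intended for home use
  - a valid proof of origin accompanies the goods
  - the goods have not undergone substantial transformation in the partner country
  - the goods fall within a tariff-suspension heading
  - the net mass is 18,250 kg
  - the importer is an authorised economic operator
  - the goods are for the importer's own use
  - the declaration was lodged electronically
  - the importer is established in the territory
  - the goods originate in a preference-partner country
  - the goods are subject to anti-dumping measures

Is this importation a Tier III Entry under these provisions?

Under §7.2: the importer is an authorised economic operator? yes; or no valid proof of origin accompanies the goods? no. So the importation is an Approved Entry.
Under §7.7: Approved Entry (§7.2)? yes; and the goods fall within a tariff-suspension heading? yes. So the importation is a Tier I Clearance.
Under §7.15: the goods have not undergone substantial transformation in the partner country? yes; and the declaration was lodged electronically? yes; and a valid proof of origin accompanies the goods? yes. So the importation is a Primary Consignment.
Under §7.8: the goods fall within a tariff-suspension heading? yes; the importer is established in the territory? yes; the goods are subject to anti-dumping measures? yes — 3 of 3 hold (need ≥2) → satisfied.
Under §7.16: Primary Consignment (§7.15)? yes; and Excluded Clearance (§7.8)? yes. So the importation is an Essential Lot.
Under §7.6: not a Tier I Clearance (§7.7)? no; and net mass: 18,250 kg ≥ 26,200 kg? no; and Essential Lot (§7.16)? yes. So the importation is not a Tier III Entry.

No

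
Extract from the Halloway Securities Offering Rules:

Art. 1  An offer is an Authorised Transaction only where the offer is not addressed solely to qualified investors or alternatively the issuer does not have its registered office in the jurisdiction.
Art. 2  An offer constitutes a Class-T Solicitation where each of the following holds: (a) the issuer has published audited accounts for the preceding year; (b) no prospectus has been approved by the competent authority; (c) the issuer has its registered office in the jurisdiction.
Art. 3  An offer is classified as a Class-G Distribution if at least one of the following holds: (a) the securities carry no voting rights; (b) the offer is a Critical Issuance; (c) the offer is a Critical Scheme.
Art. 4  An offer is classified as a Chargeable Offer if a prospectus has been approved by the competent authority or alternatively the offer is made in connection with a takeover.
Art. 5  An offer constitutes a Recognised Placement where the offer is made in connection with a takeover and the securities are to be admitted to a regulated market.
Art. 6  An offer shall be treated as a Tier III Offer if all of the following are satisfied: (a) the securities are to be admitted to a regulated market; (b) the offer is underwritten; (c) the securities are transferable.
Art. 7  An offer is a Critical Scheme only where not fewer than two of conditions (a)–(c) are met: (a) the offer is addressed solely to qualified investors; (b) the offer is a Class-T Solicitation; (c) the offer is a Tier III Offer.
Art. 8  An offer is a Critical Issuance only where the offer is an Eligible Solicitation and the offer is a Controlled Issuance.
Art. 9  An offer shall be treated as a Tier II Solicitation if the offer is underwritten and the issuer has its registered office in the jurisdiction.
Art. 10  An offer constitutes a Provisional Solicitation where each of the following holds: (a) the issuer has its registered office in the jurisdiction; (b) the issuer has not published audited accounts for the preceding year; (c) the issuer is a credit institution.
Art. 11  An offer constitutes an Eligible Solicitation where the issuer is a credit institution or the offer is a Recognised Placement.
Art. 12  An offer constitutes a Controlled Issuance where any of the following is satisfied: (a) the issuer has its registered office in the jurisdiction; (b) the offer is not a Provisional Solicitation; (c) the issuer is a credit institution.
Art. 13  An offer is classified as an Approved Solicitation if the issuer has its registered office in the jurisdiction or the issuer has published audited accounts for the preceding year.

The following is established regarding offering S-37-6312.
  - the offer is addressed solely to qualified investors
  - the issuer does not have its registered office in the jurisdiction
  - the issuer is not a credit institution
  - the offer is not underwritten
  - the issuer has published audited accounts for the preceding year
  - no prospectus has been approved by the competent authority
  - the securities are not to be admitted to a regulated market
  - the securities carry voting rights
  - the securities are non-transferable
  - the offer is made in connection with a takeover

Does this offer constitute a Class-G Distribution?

No

article 5 — Recognised Placement: [the offer is made in connection with a takeover? yes] AND [the securities are to be admitted to a regulated market? no] → not satisfied.
article 11 — Eligible Solicitation: [the issuer is a credit institution? no] OR [Recognised Placement (article 5)? no] → not satisfied.
article 10 — Provisional Solicitation: [the issuer has its registered office in the jurisdiction? no] AND [the issuer has not published audited accounts for the preceding year? no] AND [the issuer is a credit institution? no] → not satisfied.
article 12 — Controlled Issuance: [the issuer has its registered office in the jurisdiction? no] OR [not a Provisional Solicitation (article 10)? yes] OR [the issuer is a credit institution? no] → satisfied.
article 8 — Critical Issuance: [Eligible Solicitation (article 11)? no] AND [Controlled Issuance (article 12)? yes] → not satisfied.
article 2 — Class-T Solicitation: [the issuer has published audited accounts for the preceding year? yes] AND [no prospectus has been approved by the competent authority? yes] AND [the issuer has its registered office in the jurisdiction? no] → not satisfied.
article 6 — Tier III Offer: [the securities are to be admitted to a regulated market? no] AND [the offer is underwritten? no] AND [the securities are transferable? no] → not satisfied.
article 7 — Critical Scheme: the offer is addressed solely to qualified investors? yes; Class-T Solicitation (article 2)? no; Tier III Offer (article 6)? no — 1 of 3 hold (need ≥2) → not satisfied.
article 3 — Class-G Distribution: [the securities carry no voting rights? no] OR [Critical Issuance (article 8)? no] OR [Critical Scheme (article 7)? no] → not satisfied.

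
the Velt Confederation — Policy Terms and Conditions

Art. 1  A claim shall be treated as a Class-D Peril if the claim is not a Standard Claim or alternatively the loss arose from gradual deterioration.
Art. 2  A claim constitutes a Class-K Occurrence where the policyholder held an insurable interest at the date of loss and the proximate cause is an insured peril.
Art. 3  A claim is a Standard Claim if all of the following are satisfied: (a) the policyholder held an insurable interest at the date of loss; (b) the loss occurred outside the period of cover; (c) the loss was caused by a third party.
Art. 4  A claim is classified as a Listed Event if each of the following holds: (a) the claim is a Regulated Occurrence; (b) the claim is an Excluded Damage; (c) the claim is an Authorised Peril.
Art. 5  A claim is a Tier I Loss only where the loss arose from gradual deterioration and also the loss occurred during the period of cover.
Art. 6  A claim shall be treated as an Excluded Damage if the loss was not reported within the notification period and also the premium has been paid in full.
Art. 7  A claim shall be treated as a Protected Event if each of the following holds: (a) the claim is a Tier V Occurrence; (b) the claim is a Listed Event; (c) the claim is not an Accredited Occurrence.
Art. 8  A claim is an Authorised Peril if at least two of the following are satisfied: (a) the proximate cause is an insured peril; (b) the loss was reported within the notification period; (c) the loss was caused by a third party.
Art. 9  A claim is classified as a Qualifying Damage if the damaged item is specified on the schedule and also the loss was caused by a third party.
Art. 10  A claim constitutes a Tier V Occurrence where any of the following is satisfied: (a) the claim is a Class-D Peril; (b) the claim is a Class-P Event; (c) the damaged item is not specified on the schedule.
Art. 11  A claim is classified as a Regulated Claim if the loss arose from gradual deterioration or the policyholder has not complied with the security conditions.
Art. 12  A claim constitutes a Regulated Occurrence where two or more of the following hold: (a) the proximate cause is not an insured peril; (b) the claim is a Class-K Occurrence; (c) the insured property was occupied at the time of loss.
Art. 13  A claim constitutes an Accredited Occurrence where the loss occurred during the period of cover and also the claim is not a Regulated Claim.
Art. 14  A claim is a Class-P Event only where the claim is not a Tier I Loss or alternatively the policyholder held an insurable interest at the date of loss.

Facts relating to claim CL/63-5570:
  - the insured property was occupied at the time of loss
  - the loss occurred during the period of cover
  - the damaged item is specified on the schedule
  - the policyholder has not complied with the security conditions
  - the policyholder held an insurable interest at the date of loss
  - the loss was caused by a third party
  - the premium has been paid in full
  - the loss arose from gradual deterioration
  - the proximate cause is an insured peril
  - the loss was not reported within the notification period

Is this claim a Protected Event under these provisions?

Yes

article 3 — Standard Claim: [the policyholder held an insurable interest at the date of loss? yes] AND [the loss occurred outside the period of cover? no] AND [the loss was caused by a third party? yes] → not satisfied.
article 1 — Class-D Peril: [not a Standard Claim (article 3)? yes] OR [the loss arose from gradual deterioration? yes] → satisfied.
article 5 — Tier I Loss: [the loss arose from gradual deterioration? yes] AND [the loss occurred during the period of cover? yes] → satisfied.
article 14 — Class-P Event: [not a Tier I Loss (article 5)? no] OR [the policyholder held an insurable interest at the date of loss? yes] → satisfied.
article 10 — Tier V Occurrence: [Class-D Peril (article 1)? yes] OR [Class-P Event (article 14)? yes] OR [the damaged item is not specified on the schedule? no] → satisfied.
article 2 — Class-K Occurrence: [the policyholder held an insurable interest at the date of loss? yes] AND [the proximate cause is an insured peril? yes] → satisfied.
article 12 — Regulated Occurrence: the proximate cause is not an insured peril? no; Class-K Occurrence (article 2)? yes; the insured property was occupied at the time of loss? yes — 2 of 3 hold (need ≥2) → satisfied.
article 6 — Excluded Damage: [the loss was not reported within the notification period? yes] AND [the premium has been paid in full? yes] → satisfied.
article 8 — Authorised Peril: the proximate cause is an insured peril? yes; the loss was reported within the notification period? no; the loss was caused by a third party? yes — 2 of 3 hold (need ≥2) → satisfied.
article 4 — Listed Event: [Regulated Occurrence (article 12)? yes] AND [Excluded Damage (article 6)? yes] AND [Authorised Peril (article 8)? yes] → satisfied.
article 11 — Regulated Claim: [the loss arose from gradual deterioration? yes] OR [the policyholder has not complied with the security conditions? yes] → satisfied.
article 13 — Accredited Occurrence: [the loss occurred during the period of cover? yes] AND [not a Regulated Claim (article 11)? no] → not satisfied.
article 7 — Protected Event: [Tier V Occurrence (article 10)? yes] AND [Listed Event (article 4)? yes] AND [not an Accredited Occurrence (article 13)? yes] → satisfied.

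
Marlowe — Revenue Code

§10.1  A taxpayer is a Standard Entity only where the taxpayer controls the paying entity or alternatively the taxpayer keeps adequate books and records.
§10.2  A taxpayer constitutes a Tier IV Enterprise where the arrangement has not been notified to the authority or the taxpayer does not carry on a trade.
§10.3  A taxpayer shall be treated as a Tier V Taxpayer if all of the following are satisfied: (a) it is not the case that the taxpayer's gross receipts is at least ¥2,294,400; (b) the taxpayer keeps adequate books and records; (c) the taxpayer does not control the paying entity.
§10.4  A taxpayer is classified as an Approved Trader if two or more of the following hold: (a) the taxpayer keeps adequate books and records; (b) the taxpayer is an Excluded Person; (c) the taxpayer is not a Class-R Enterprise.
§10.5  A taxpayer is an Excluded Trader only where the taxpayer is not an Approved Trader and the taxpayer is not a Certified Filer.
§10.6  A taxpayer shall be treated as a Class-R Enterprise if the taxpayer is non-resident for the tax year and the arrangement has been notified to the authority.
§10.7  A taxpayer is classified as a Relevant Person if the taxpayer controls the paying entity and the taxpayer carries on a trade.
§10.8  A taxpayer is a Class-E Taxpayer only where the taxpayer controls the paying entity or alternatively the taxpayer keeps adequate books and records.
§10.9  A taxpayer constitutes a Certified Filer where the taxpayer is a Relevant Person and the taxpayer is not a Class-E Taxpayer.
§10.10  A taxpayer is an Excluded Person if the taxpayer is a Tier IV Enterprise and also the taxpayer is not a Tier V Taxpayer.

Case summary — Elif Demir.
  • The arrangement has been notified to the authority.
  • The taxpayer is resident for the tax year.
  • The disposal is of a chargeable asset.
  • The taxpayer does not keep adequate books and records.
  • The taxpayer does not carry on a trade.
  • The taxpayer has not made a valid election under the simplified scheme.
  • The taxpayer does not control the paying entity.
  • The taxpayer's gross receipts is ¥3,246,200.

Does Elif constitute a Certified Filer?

No

Under §10.7: the taxpayer controls the paying entity? no; and the taxpayer carries on a trade? no. So the taxpayer is not a Relevant Person.
Under §10.8: the taxpayer controls the paying entity? no; or the taxpayer keeps adequate books and records? no. So the taxpayer is not a Class-E Taxpayer.
Under §10.9: Relevant Person (§10.7)? no; and not a Class-E Taxpayer (§10.8)? yes. So the taxpayer is not a Certified Filer.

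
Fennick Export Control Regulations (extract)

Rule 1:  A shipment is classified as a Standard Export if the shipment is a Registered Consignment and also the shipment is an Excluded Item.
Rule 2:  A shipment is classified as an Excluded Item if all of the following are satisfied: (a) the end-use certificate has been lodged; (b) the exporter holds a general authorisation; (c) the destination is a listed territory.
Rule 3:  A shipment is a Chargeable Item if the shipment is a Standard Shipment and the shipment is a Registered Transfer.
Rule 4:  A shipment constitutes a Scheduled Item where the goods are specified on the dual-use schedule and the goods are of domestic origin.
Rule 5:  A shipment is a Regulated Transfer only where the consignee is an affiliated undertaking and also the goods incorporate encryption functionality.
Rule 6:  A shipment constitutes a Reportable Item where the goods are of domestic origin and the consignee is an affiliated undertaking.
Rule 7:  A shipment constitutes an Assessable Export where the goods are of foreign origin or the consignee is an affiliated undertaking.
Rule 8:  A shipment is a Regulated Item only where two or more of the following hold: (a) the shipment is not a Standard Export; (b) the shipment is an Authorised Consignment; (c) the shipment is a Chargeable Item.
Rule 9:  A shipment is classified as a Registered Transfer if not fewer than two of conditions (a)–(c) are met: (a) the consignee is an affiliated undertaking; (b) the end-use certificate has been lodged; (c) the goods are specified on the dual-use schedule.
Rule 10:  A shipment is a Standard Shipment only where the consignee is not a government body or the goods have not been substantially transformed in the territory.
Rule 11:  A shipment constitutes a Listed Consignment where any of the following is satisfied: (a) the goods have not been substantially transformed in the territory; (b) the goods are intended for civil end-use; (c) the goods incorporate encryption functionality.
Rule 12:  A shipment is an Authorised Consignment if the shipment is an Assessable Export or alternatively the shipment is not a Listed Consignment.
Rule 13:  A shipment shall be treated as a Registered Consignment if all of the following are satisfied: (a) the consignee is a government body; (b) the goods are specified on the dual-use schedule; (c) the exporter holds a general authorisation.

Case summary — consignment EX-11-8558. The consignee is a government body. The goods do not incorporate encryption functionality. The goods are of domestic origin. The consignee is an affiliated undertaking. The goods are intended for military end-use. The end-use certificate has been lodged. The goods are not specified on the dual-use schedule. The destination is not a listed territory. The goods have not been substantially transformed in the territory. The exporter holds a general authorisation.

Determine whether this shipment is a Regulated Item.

Yes

rule 13 — Registered Consignment: [the consignee is a government body? yes] AND [the goods are specified on the dual-use schedule? no] AND [the exporter holds a general authorisation? yes] → not satisfied.
rule 2 — Excluded Item: [the end-use certificate has been lodged? yes] AND [the exporter holds a general authorisation? yes] AND [the destination is a listed territory? no] → not satisfied.
rule 1 — Standard Export: [Registered Consignment (rule 13)? no] AND [Excluded Item (rule 2)? no] → not satisfied.
rule 7 — Assessable Export: [the goods are of foreign origin? no] OR [the consignee is an affiliated undertaking? yes] → satisfied.
rule 11 — Listed Consignment: [the goods have not been substantially transformed in the territory? yes] OR [the goods are intended for civil end-use? no] OR [the goods incorporate encryption functionality? no] → satisfied.
rule 12 — Authorised Consignment: [Assessable Export (rule 7)? yes] OR [not a Listed Consignment (rule 11)? no] → satisfied.
rule 10 — Standard Shipment: [the consignee is not a government body? no] OR [the goods have not been substantially transformed in the territory? yes] → satisfied.
rule 9 — Registered Transfer: the consignee is an affiliated undertaking? yes; the end-use certificate has been lodged? yes; the goods are specified on the dual-use schedule? no — 2 of 3 hold (need ≥2) → satisfied.
rule 3 — Chargeable Item: [Standard Shipment (rule 10)? yes] AND [Registered Transfer (rule 9)? yes] → satisfied.
rule 8 — Regulated Item: not a Standard Export (rule 1)? yes; Authorised Consignment (rule 12)? yes; Chargeable Item (rule 3)? yes — 3 of 3 hold (need ≥2) → satisfied.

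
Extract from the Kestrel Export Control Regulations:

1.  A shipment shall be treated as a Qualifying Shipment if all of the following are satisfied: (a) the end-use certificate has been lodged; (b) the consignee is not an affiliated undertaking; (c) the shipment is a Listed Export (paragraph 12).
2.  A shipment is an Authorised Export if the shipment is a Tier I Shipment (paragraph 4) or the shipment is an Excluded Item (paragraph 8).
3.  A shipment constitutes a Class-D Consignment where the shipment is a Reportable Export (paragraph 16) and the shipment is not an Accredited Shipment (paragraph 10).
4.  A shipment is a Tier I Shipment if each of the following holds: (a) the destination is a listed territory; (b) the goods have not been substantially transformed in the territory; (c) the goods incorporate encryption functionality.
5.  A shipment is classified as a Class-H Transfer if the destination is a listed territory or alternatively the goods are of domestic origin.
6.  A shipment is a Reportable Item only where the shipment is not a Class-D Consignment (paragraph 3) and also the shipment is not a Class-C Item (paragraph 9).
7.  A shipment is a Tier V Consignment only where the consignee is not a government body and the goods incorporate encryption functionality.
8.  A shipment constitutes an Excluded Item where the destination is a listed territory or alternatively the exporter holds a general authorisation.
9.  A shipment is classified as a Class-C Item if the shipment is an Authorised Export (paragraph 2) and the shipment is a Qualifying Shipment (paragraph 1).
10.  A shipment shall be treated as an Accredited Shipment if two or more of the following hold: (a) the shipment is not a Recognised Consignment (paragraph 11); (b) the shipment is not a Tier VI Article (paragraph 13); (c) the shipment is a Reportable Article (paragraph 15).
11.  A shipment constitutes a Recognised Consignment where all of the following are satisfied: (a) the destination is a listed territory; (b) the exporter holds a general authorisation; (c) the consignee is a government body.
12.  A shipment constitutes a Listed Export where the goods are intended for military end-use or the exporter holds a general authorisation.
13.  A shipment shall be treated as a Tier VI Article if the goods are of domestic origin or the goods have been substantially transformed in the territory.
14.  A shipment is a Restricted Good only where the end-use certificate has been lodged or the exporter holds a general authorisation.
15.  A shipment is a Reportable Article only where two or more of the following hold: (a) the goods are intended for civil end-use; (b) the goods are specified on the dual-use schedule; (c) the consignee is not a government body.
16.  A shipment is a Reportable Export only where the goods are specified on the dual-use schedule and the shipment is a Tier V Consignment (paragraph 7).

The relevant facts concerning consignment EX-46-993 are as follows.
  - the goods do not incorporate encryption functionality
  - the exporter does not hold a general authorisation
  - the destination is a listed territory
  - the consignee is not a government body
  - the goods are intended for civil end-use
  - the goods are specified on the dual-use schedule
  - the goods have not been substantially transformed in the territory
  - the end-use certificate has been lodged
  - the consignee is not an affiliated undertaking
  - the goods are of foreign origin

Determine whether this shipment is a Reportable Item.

paragraph 7 — Tier V Consignment: [the consignee is not a government body? yes] AND [the goods incorporate encryption functionality? no] → not satisfied.
paragraph 16 — Reportable Export: [the goods are specified on the dual-use schedule? yes] AND [Tier V Consignment (paragraph 7)? no] → not satisfied.
paragraph 11 — Recognised Consignment: [the destination is a listed territory? yes] AND [the exporter holds a general authorisation? no] AND [the consignee is a government body? no] → not satisfied.
paragraph 13 — Tier VI Article: [the goods are of domestic origin? no] OR [the goods have been substantially transformed in the territory? no] → not satisfied.
paragraph 15 — Reportable Article: the goods are intended for civil end-use? yes; the goods are specified on the dual-use schedule? yes; the consignee is not a government body? yes — 3 of 3 hold (need ≥2) → satisfied.
paragraph 10 — Accredited Shipment: not a Recognised Consignment (paragraph 11)? yes; not a Tier VI Article (paragraph 13)? yes; Reportable Article (paragraph 15)? yes — 3 of 3 hold (need ≥2) → satisfied.
paragraph 3 — Class-D Consignment: [Reportable Export (paragraph 16)? no] AND [not an Accredited Shipment (paragraph 10)? no] → not satisfied.
paragraph 4 — Tier I Shipment: [the destination is a listed territory? yes] AND [the goods have not been substantially transformed in the territory? yes] AND [the goods incorporate encryption functionality? no] → not satisfied.
paragraph 8 — Excluded Item: [the destination is a listed territory? yes] OR [the exporter holds a general authorisation? no] → satisfied.
paragraph 2 — Authorised Export: [Tier I Shipment (paragraph 4)? no] OR [Excluded Item (paragraph 8)? yes] → satisfied.
paragraph 12 — Listed Export: [the goods are intended for military end-use? no] OR [the exporter holds a general authorisation? no] → not satisfied.
paragraph 1 — Qualifying Shipment: [the end-use certificate has been lodged? yes] AND [the consignee is not an affiliated undertaking? yes] AND [Listed Export (paragraph 12)? no] → not satisfied.
paragraph 9 — Class-C Item: [Authorised Export (paragraph 2)? yes] AND [Qualifying Shipment (paragraph 1)? no] → not satisfied.
paragraph 6 — Reportable Item: [not a Class-D Consignment (paragraph 3)? yes] AND [not a Class-C Item (paragraph 9)? yes] → satisfied.

Yes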